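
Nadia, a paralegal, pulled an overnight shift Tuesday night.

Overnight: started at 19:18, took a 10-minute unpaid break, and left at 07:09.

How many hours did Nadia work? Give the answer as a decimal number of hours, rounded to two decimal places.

11.68 hours

Overnight: 19:18 → midnight = 4 h 42 min; midnight → 07:09 = 7 h 9 min; span 11 h 51 min; less 10 min break → 11 h 41 min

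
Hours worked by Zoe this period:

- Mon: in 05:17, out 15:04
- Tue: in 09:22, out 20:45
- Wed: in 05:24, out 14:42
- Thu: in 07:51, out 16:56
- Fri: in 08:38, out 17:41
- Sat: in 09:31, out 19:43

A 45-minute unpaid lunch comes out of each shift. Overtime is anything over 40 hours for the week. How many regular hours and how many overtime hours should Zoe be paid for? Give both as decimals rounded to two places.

Mon: 05:17–15:04 = 9 h 47 min; less 45 min break → 9 h 2 min
Tue: 09:22–20:45 = 11 h 23 min; less 45 min break → 10 h 38 min
Wed: 05:24–14:42 = 9 h 18 min; less 45 min break → 8 h 33 min
Thu: 07:51–16:56 = 9 h 5 min; less 45 min break → 8 h 20 min
Fri: 08:38–17:41 = 9 h 3 min; less 45 min break → 8 h 18 min
Sat: 09:31–19:43 = 10 h 12 min; less 45 min break → 9 h 27 min
Total worked: 54 h 18 min = 54.30 h.
Threshold 40 h → overtime 14 h 18 min, regular 40 h 0 min.

Regular 40.00 hours, overtime 14.30 hours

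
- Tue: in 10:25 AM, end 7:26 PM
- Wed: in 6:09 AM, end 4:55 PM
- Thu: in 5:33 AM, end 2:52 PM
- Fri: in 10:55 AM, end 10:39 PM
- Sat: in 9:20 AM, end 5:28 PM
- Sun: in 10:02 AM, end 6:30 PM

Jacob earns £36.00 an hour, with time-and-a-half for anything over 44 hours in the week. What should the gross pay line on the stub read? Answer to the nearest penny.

£2309.40

Tue: 10:25 AM–7:26 PM = 9 h 1 min
Wed: 6:09 AM–4:55 PM = 10 h 46 min
Thu: 5:33 AM–2:52 PM = 9 h 19 min
Fri: 10:55 AM–10:39 PM = 11 h 44 min
Sat: 9:20 AM–5:28 PM = 8 h 8 min
Sun: 10:02 AM–6:30 PM = 8 h 28 min
Total worked: 57 h 26 min = 3446 min.
Regular 44 h 0 min = 2640 min at £36.00/h; overtime 13 h 26 min = 806 min at £54.00/h.
Pay = (2640 × £36.00 + 806 × £54.00) ÷ 60 = £2309.40.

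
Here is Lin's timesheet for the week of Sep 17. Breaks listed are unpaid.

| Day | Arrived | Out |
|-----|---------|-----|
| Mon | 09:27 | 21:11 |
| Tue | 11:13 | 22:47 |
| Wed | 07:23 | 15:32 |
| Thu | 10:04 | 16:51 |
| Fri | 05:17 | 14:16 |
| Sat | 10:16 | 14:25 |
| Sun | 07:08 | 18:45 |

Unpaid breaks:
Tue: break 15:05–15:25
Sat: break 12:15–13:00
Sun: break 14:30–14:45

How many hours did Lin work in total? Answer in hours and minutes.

Mon: 09:27–21:11 = 11 h 44 min
Tue: 11:13–22:47 = 11 h 34 min; less 20 min break → 11 h 14 min
Wed: 07:23–15:32 = 8 h 9 min
Thu: 10:04–16:51 = 6 h 47 min
Fri: 05:17–14:16 = 8 h 59 min
Sat: 10:16–14:25 = 4 h 9 min; less 45 min break → 3 h 24 min
Sun: 07:08–18:45 = 11 h 37 min; less 15 min break → 11 h 22 min
Total: 11 h 44 min + 11 h 14 min + 8 h 9 min + 6 h 47 min + 8 h 59 min + 3 h 24 min + 11 h 22 min = 61 h 39 min.

61 h 39 min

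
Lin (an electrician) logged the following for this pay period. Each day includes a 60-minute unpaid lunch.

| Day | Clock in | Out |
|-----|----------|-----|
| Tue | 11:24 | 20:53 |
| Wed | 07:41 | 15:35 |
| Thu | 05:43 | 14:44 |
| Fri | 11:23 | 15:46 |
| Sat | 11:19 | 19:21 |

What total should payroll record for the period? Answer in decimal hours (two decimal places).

Tue: 11:24–20:53 = 9 h 29 min; less 60 min break → 8 h 29 min
Wed: 07:41–15:35 = 7 h 54 min; less 60 min break → 6 h 54 min
Thu: 05:43–14:44 = 9 h 1 min; less 60 min break → 8 h 1 min
Fri: 11:23–15:46 = 4 h 23 min; less 60 min break → 3 h 23 min
Sat: 11:19–19:21 = 8 h 2 min; less 60 min break → 7 h 2 min
Total: 8 h 29 min + 6 h 54 min + 8 h 1 min + 3 h 23 min + 7 h 2 min = 33 h 49 min.

33.82 hours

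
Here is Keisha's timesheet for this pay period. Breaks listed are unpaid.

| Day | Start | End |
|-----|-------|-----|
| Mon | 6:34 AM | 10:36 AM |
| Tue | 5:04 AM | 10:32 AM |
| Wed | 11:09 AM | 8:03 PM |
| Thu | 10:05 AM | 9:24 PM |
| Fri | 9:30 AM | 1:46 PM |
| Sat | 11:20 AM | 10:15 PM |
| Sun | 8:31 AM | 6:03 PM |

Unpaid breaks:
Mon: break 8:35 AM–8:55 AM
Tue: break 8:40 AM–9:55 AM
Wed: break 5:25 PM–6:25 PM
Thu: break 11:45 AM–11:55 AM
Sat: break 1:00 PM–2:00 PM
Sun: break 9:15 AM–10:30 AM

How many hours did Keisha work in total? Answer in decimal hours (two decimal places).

49.43 hours

Mon: 6:34 AM–10:36 AM = 4 h 2 min; less 20 min break → 3 h 42 min
Tue: 5:04 AM–10:32 AM = 5 h 28 min; less 75 min break → 4 h 13 min
Wed: 11:09 AM–8:03 PM = 8 h 54 min; less 60 min break → 7 h 54 min
Thu: 10:05 AM–9:24 PM = 11 h 19 min; less 10 min break → 11 h 9 min
Fri: 9:30 AM–1:46 PM = 4 h 16 min
Sat: 11:20 AM–10:15 PM = 10 h 55 min; less 60 min break → 9 h 55 min
Sun: 8:31 AM–6:03 PM = 9 h 32 min; less 75 min break → 8 h 17 min
Total: 3 h 42 min + 4 h 13 min + 7 h 54 min + 11 h 9 min + 4 h 16 min + 9 h 55 min + 8 h 17 min = 49 h 26 min.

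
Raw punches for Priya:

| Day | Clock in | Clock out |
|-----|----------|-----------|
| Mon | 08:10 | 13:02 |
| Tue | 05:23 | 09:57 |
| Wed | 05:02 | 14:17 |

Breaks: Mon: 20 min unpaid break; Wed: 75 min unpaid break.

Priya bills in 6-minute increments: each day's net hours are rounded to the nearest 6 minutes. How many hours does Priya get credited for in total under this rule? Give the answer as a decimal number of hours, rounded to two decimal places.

17.10 hours

Mon: 08:10–13:02 = 4 h 52 min − 20 min = 4 h 32 min → rounds to 4 h 30 min
Tue: 05:23–09:57 = 4 h 34 min → rounds to 4 h 36 min
Wed: 05:02–14:17 = 9 h 15 min − 75 min = 8 h 0 min → rounds to 8 h 0 min
Total credited: 17 h 6 min.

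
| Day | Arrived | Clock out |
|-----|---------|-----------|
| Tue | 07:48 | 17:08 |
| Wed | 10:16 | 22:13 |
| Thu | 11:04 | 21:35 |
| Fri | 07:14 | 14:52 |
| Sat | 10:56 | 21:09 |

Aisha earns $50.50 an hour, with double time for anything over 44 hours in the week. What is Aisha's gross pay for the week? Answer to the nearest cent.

$2792.65

Tue: 07:48–17:08 = 9 h 20 min
Wed: 10:16–22:13 = 11 h 57 min
Thu: 11:04–21:35 = 10 h 31 min
Fri: 07:14–14:52 = 7 h 38 min
Sat: 10:56–21:09 = 10 h 13 min
Total worked: 49 h 39 min = 2979 min.
Regular 44 h 0 min = 2640 min at $50.50/h; overtime 5 h 39 min = 339 min at $101.00/h.
Pay = (2640 × $50.50 + 339 × $101.00) ÷ 60 = $2792.65.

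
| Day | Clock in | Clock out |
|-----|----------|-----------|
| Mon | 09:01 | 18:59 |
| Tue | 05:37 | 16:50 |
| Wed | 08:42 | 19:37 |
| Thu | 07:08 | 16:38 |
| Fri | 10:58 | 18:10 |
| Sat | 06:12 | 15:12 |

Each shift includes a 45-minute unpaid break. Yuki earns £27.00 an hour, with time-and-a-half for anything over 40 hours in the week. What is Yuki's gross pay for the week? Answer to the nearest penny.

Mon: 09:01–18:59 = 9 h 58 min; less 45 min break → 9 h 13 min
Tue: 05:37–16:50 = 11 h 13 min; less 45 min break → 10 h 28 min
Wed: 08:42–19:37 = 10 h 55 min; less 45 min break → 10 h 10 min
Thu: 07:08–16:38 = 9 h 30 min; less 45 min break → 8 h 45 min
Fri: 10:58–18:10 = 7 h 12 min; less 45 min break → 6 h 27 min
Sat: 06:12–15:12 = 9 h 0 min; less 45 min break → 8 h 15 min
Total worked: 53 h 18 min = 3198 min.
Regular 40 h 0 min = 2400 min at £27.00/h; overtime 13 h 18 min = 798 min at £40.50/h.
Pay = (2400 × £27.00 + 798 × £40.50) ÷ 60 = £1618.65.

£1618.65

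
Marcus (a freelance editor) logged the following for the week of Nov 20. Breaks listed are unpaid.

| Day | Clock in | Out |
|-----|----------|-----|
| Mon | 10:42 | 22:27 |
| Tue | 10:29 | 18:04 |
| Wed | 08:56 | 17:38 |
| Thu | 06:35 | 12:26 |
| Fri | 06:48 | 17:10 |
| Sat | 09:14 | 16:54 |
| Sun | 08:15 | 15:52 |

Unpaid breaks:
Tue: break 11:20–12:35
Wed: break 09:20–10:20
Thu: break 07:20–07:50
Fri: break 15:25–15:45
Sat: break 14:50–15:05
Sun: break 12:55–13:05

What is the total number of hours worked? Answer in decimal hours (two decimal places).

Mon: 10:42–22:27 = 11 h 45 min
Tue: 10:29–18:04 = 7 h 35 min; less 75 min break → 6 h 20 min
Wed: 08:56–17:38 = 8 h 42 min; less 60 min break → 7 h 42 min
Thu: 06:35–12:26 = 5 h 51 min; less 30 min break → 5 h 21 min
Fri: 06:48–17:10 = 10 h 22 min; less 20 min break → 10 h 2 min
Sat: 09:14–16:54 = 7 h 40 min; less 15 min break → 7 h 25 min
Sun: 08:15–15:52 = 7 h 37 min; less 10 min break → 7 h 27 min
Total: 11 h 45 min + 6 h 20 min + 7 h 42 min + 5 h 21 min + 10 h 2 min + 7 h 25 min + 7 h 27 min = 56 h 2 min.

56.03 hours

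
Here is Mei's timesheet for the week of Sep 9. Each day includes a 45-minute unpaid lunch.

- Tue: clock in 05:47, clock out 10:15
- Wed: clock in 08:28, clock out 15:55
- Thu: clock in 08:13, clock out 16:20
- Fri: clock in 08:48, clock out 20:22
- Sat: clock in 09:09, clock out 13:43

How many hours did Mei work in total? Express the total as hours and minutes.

32 h 25 min

Tue: 05:47–10:15 = 4 h 28 min; less 45 min break → 3 h 43 min
Wed: 08:28–15:55 = 7 h 27 min; less 45 min break → 6 h 42 min
Thu: 08:13–16:20 = 8 h 7 min; less 45 min break → 7 h 22 min
Fri: 08:48–20:22 = 11 h 34 min; less 45 min break → 10 h 49 min
Sat: 09:09–13:43 = 4 h 34 min; less 45 min break → 3 h 49 min
Total: 3 h 43 min + 6 h 42 min + 7 h 22 min + 10 h 49 min + 3 h 49 min = 32 h 25 min.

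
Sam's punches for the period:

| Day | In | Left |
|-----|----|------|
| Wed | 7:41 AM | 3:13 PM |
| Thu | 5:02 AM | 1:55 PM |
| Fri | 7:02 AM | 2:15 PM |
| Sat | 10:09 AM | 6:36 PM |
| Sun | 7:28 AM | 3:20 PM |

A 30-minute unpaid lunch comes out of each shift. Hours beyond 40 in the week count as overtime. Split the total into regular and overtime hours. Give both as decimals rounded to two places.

Regular 37.45 hours, overtime 0.00 hours

Wed: 7:41 AM–3:13 PM = 7 h 32 min; less 30 min break → 7 h 2 min
Thu: 5:02 AM–1:55 PM = 8 h 53 min; less 30 min break → 8 h 23 min
Fri: 7:02 AM–2:15 PM = 7 h 13 min; less 30 min break → 6 h 43 min
Sat: 10:09 AM–6:36 PM = 8 h 27 min; less 30 min break → 7 h 57 min
Sun: 7:28 AM–3:20 PM = 7 h 52 min; less 30 min break → 7 h 22 min
Total worked: 37 h 27 min = 37.45 h.
Threshold 40 h → overtime 0 h 0 min, regular 37 h 27 min.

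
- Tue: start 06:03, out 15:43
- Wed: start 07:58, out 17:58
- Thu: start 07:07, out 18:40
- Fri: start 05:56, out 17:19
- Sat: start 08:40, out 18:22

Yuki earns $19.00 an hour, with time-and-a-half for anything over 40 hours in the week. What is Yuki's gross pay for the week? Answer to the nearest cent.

$1110.55

Tue: 06:03–15:43 = 9 h 40 min
Wed: 07:58–17:58 = 10 h 0 min
Thu: 07:07–18:40 = 11 h 33 min
Fri: 05:56–17:19 = 11 h 23 min
Sat: 08:40–18:22 = 9 h 42 min
Total worked: 52 h 18 min = 3138 min.
Regular 40 h 0 min = 2400 min at $19.00/h; overtime 12 h 18 min = 738 min at $28.50/h.
Pay = (2400 × $19.00 + 738 × $28.50) ÷ 60 = $1110.55.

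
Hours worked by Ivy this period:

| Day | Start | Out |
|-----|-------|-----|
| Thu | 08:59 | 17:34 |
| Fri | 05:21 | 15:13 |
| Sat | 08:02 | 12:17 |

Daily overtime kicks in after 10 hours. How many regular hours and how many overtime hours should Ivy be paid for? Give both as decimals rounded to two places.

Regular 22.70 hours, overtime 0.00 hours

Thu: 08:59–17:34 = 8 h 35 min
Fri: 05:21–15:13 = 9 h 52 min
Sat: 08:02–12:17 = 4 h 15 min
Thu reg 8 h 35 min / OT 0 h 0 min; Fri reg 9 h 52 min / OT 0 h 0 min; Sat reg 4 h 15 min / OT 0 h 0 min.
Totals: regular 22 h 42 min, overtime 0 h 0 min.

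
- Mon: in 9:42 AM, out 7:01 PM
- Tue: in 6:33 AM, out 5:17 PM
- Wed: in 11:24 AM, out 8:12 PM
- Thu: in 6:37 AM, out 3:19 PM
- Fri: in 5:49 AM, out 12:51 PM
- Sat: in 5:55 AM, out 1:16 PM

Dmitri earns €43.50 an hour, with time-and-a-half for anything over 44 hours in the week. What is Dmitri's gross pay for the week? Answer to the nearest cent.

€2431.65

Mon: 9:42 AM–7:01 PM = 9 h 19 min
Tue: 6:33 AM–5:17 PM = 10 h 44 min
Wed: 11:24 AM–8:12 PM = 8 h 48 min
Thu: 6:37 AM–3:19 PM = 8 h 42 min
Fri: 5:49 AM–12:51 PM = 7 h 2 min
Sat: 5:55 AM–1:16 PM = 7 h 21 min
Total worked: 51 h 56 min = 3116 min.
Regular 44 h 0 min = 2640 min at €43.50/h; overtime 7 h 56 min = 476 min at €65.25/h.
Pay = (2640 × €43.50 + 476 × €65.25) ÷ 60 = €2431.65.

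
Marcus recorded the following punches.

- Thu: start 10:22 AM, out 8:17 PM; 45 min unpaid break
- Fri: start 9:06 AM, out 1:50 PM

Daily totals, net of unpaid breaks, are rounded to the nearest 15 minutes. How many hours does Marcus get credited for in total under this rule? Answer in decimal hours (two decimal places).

14.00 hours

Thu: 10:22 AM–8:17 PM = 9 h 55 min − 45 min = 9 h 10 min → rounds to 9 h 15 min
Fri: 9:06 AM–1:50 PM = 4 h 44 min → rounds to 4 h 45 min
Total credited: 14 h 0 min.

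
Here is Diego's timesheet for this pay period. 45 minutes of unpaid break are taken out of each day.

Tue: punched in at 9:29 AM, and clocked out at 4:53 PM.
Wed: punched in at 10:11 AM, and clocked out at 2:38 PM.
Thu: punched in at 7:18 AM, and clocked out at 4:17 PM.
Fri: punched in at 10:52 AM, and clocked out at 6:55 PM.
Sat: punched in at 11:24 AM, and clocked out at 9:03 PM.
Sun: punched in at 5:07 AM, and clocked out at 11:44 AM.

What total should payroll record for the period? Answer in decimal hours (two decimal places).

40.65 hours

Tue: 9:29 AM–4:53 PM = 7 h 24 min; less 45 min break → 6 h 39 min
Wed: 10:11 AM–2:38 PM = 4 h 27 min; less 45 min break → 3 h 42 min
Thu: 7:18 AM–4:17 PM = 8 h 59 min; less 45 min break → 8 h 14 min
Fri: 10:52 AM–6:55 PM = 8 h 3 min; less 45 min break → 7 h 18 min
Sat: 11:24 AM–9:03 PM = 9 h 39 min; less 45 min break → 8 h 54 min
Sun: 5:07 AM–11:44 AM = 6 h 37 min; less 45 min break → 5 h 52 min
Total: 6 h 39 min + 3 h 42 min + 8 h 14 min + 7 h 18 min + 8 h 54 min + 5 h 52 min = 40 h 39 min.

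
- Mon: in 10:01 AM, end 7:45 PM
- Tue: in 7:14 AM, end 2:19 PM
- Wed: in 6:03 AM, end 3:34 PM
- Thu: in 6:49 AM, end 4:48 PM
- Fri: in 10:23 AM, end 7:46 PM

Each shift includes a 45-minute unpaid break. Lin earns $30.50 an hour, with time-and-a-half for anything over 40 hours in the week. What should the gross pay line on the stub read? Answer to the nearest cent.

Mon: 10:01 AM–7:45 PM = 9 h 44 min; less 45 min break → 8 h 59 min
Tue: 7:14 AM–2:19 PM = 7 h 5 min; less 45 min break → 6 h 20 min
Wed: 6:03 AM–3:34 PM = 9 h 31 min; less 45 min break → 8 h 46 min
Thu: 6:49 AM–4:48 PM = 9 h 59 min; less 45 min break → 9 h 14 min
Fri: 10:23 AM–7:46 PM = 9 h 23 min; less 45 min break → 8 h 38 min
Total worked: 41 h 57 min = 2517 min.
Regular 40 h 0 min = 2400 min at $30.50/h; overtime 1 h 57 min = 117 min at $45.75/h.
Pay = (2400 × $30.50 + 117 × $45.75) ÷ 60 = $1309.21.

$1309.21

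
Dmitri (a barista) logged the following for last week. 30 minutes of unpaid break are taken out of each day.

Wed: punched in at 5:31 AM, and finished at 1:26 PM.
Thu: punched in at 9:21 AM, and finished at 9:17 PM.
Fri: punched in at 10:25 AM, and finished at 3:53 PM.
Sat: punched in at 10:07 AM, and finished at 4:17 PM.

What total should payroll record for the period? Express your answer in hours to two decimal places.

Wed: 5:31 AM–1:26 PM = 7 h 55 min; less 30 min break → 7 h 25 min
Thu: 9:21 AM–9:17 PM = 11 h 56 min; less 30 min break → 11 h 26 min
Fri: 10:25 AM–3:53 PM = 5 h 28 min; less 30 min break → 4 h 58 min
Sat: 10:07 AM–4:17 PM = 6 h 10 min; less 30 min break → 5 h 40 min
Total: 7 h 25 min + 11 h 26 min + 4 h 58 min + 5 h 40 min = 29 h 29 min.

29.48 hours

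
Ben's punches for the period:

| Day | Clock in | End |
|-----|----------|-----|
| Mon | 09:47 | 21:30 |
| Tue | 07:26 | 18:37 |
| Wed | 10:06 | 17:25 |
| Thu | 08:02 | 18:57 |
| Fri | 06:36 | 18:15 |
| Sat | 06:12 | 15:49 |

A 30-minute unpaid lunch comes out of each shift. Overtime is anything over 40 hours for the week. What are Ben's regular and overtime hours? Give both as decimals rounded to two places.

Regular 40.00 hours, overtime 19.40 hours

Mon: 09:47–21:30 = 11 h 43 min; less 30 min break → 11 h 13 min
Tue: 07:26–18:37 = 11 h 11 min; less 30 min break → 10 h 41 min
Wed: 10:06–17:25 = 7 h 19 min; less 30 min break → 6 h 49 min
Thu: 08:02–18:57 = 10 h 55 min; less 30 min break → 10 h 25 min
Fri: 06:36–18:15 = 11 h 39 min; less 30 min break → 11 h 9 min
Sat: 06:12–15:49 = 9 h 37 min; less 30 min break → 9 h 7 min
Total worked: 59 h 24 min = 59.40 h.
Threshold 40 h → overtime 19 h 24 min, regular 40 h 0 min.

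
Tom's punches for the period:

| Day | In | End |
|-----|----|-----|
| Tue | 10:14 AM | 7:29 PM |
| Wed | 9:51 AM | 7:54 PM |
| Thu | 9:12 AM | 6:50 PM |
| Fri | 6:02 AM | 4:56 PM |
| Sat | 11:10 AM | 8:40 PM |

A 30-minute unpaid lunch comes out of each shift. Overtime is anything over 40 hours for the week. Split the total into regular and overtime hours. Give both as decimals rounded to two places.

Tue: 10:14 AM–7:29 PM = 9 h 15 min; less 30 min break → 8 h 45 min
Wed: 9:51 AM–7:54 PM = 10 h 3 min; less 30 min break → 9 h 33 min
Thu: 9:12 AM–6:50 PM = 9 h 38 min; less 30 min break → 9 h 8 min
Fri: 6:02 AM–4:56 PM = 10 h 54 min; less 30 min break → 10 h 24 min
Sat: 11:10 AM–8:40 PM = 9 h 30 min; less 30 min break → 9 h 0 min
Total worked: 46 h 50 min = 46.83 h.
Threshold 40 h → overtime 6 h 50 min, regular 40 h 0 min.

Regular 40.00 hours, overtime 6.83 hours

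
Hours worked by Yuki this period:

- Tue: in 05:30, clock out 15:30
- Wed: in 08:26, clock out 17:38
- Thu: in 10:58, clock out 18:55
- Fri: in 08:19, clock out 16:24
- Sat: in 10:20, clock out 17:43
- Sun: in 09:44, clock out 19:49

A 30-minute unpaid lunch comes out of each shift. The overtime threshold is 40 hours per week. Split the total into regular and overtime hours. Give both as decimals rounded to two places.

Regular 40.00 hours, overtime 9.70 hours

Tue: 05:30–15:30 = 10 h 0 min; less 30 min break → 9 h 30 min
Wed: 08:26–17:38 = 9 h 12 min; less 30 min break → 8 h 42 min
Thu: 10:58–18:55 = 7 h 57 min; less 30 min break → 7 h 27 min
Fri: 08:19–16:24 = 8 h 5 min; less 30 min break → 7 h 35 min
Sat: 10:20–17:43 = 7 h 23 min; less 30 min break → 6 h 53 min
Sun: 09:44–19:49 = 10 h 5 min; less 30 min break → 9 h 35 min
Total worked: 49 h 42 min = 49.70 h.
Threshold 40 h → overtime 9 h 42 min, regular 40 h 0 min.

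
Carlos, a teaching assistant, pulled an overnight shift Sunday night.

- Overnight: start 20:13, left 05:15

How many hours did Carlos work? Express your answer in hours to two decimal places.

Overnight: 20:13 → midnight = 3 h 47 min; midnight → 05:15 = 5 h 15 min; span 9 h 2 min

9.03 hours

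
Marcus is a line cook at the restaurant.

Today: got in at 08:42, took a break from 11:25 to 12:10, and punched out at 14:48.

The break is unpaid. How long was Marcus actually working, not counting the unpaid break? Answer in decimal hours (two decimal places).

5.35 hours

Today: 08:42–14:48 = 6 h 6 min; less 45 min break → 5 h 21 min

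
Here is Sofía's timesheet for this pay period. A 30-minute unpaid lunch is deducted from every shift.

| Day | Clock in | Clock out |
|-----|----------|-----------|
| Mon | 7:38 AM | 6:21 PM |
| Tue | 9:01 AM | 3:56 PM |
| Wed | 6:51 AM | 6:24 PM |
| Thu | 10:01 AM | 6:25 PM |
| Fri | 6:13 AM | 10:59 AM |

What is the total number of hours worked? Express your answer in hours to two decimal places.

Mon: 7:38 AM–6:21 PM = 10 h 43 min; less 30 min break → 10 h 13 min
Tue: 9:01 AM–3:56 PM = 6 h 55 min; less 30 min break → 6 h 25 min
Wed: 6:51 AM–6:24 PM = 11 h 33 min; less 30 min break → 11 h 3 min
Thu: 10:01 AM–6:25 PM = 8 h 24 min; less 30 min break → 7 h 54 min
Fri: 6:13 AM–10:59 AM = 4 h 46 min; less 30 min break → 4 h 16 min
Total: 10 h 13 min + 6 h 25 min + 11 h 3 min + 7 h 54 min + 4 h 16 min = 39 h 51 min.

39.85 hours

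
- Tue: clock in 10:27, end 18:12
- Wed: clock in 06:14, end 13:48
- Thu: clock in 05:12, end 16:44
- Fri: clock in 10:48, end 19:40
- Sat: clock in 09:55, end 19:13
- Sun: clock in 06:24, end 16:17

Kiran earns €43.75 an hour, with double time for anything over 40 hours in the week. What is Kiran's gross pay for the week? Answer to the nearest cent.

€3053.75

Tue: 10:27–18:12 = 7 h 45 min
Wed: 06:14–13:48 = 7 h 34 min
Thu: 05:12–16:44 = 11 h 32 min
Fri: 10:48–19:40 = 8 h 52 min
Sat: 09:55–19:13 = 9 h 18 min
Sun: 06:24–16:17 = 9 h 53 min
Total worked: 54 h 54 min = 3294 min.
Regular 40 h 0 min = 2400 min at €43.75/h; overtime 14 h 54 min = 894 min at €87.50/h.
Pay = (2400 × €43.75 + 894 × €87.50) ÷ 60 = €3053.75.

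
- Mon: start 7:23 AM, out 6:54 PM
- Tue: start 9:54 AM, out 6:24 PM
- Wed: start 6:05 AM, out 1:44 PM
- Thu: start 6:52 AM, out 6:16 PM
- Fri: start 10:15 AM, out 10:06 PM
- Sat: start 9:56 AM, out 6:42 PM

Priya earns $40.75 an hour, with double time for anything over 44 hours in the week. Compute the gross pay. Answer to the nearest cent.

$3071.19

Mon: 7:23 AM–6:54 PM = 11 h 31 min
Tue: 9:54 AM–6:24 PM = 8 h 30 min
Wed: 6:05 AM–1:44 PM = 7 h 39 min
Thu: 6:52 AM–6:16 PM = 11 h 24 min
Fri: 10:15 AM–10:06 PM = 11 h 51 min
Sat: 9:56 AM–6:42 PM = 8 h 46 min
Total worked: 59 h 41 min = 3581 min.
Regular 44 h 0 min = 2640 min at $40.75/h; overtime 15 h 41 min = 941 min at $81.50/h.
Pay = (2640 × $40.75 + 941 × $81.50) ÷ 60 = $3071.19.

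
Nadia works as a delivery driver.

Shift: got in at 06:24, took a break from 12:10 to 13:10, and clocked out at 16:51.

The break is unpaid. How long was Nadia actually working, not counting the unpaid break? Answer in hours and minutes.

Shift: 06:24–16:51 = 10 h 27 min; less 60 min break → 9 h 27 min

9 h 27 min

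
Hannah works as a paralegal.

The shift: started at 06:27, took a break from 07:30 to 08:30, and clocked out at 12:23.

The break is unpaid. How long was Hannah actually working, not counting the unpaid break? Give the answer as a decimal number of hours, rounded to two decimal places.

4.93 hours

The shift: 06:27–12:23 = 5 h 56 min; less 60 min break → 4 h 56 min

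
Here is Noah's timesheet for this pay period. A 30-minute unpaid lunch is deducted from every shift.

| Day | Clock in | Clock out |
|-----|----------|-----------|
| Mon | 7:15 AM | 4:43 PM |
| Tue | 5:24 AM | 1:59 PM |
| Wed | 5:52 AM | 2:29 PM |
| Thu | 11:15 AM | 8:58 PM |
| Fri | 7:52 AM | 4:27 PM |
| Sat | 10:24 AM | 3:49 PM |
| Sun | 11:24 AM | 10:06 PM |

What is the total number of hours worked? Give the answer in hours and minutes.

57 h 35 min

Mon: 7:15 AM–4:43 PM = 9 h 28 min; less 30 min break → 8 h 58 min
Tue: 5:24 AM–1:59 PM = 8 h 35 min; less 30 min break → 8 h 5 min
Wed: 5:52 AM–2:29 PM = 8 h 37 min; less 30 min break → 8 h 7 min
Thu: 11:15 AM–8:58 PM = 9 h 43 min; less 30 min break → 9 h 13 min
Fri: 7:52 AM–4:27 PM = 8 h 35 min; less 30 min break → 8 h 5 min
Sat: 10:24 AM–3:49 PM = 5 h 25 min; less 30 min break → 4 h 55 min
Sun: 11:24 AM–10:06 PM = 10 h 42 min; less 30 min break → 10 h 12 min
Total: 8 h 58 min + 8 h 5 min + 8 h 7 min + 9 h 13 min + 8 h 5 min + 4 h 55 min + 10 h 12 min = 57 h 35 min.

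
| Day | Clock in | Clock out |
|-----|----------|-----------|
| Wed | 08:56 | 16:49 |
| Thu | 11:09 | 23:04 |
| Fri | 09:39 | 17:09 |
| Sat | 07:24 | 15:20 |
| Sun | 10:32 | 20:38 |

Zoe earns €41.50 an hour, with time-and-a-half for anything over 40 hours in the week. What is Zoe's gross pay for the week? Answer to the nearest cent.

Wed: 08:56–16:49 = 7 h 53 min
Thu: 11:09–23:04 = 11 h 55 min
Fri: 09:39–17:09 = 7 h 30 min
Sat: 07:24–15:20 = 7 h 56 min
Sun: 10:32–20:38 = 10 h 6 min
Total worked: 45 h 20 min = 2720 min.
Regular 40 h 0 min = 2400 min at €41.50/h; overtime 5 h 20 min = 320 min at €62.25/h.
Pay = (2400 × €41.50 + 320 × €62.25) ÷ 60 = €1992.00.

€1992.00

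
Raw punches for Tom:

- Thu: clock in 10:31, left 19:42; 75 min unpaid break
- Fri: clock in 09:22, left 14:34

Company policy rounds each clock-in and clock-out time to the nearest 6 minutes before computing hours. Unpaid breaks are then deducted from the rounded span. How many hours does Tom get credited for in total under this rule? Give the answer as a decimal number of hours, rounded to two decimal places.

Thu: in 10:31→10:30, out 19:42→19:42; 9 h 12 min − 75 min = 7 h 57 min
Fri: in 09:22→09:24, out 14:34→14:36; 5 h 12 min
Total credited: 13 h 9 min.

13.15 hours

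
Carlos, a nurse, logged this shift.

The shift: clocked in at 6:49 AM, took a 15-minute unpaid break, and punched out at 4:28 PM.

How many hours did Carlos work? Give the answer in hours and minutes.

9 h 24 min

The shift: 6:49 AM–4:28 PM = 9 h 39 min; less 15 min break → 9 h 24 min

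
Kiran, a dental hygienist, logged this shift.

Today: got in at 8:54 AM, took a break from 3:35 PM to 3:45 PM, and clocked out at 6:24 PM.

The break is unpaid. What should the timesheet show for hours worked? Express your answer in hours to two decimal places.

9.33 hours

Today: 8:54 AM–6:24 PM = 9 h 30 min; less 10 min break → 9 h 20 min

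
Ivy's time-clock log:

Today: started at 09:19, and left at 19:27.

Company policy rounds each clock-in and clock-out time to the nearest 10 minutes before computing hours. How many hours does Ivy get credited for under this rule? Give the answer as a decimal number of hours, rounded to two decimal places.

Today: in 09:19→09:20, out 19:27→19:30; 10 h 10 min

10.17 hours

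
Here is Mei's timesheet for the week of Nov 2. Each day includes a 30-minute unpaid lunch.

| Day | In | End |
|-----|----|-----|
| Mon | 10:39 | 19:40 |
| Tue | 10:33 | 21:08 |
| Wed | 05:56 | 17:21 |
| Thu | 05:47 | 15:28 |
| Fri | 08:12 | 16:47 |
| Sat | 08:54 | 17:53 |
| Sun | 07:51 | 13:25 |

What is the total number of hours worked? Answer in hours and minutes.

Mon: 10:39–19:40 = 9 h 1 min; less 30 min break → 8 h 31 min
Tue: 10:33–21:08 = 10 h 35 min; less 30 min break → 10 h 5 min
Wed: 05:56–17:21 = 11 h 25 min; less 30 min break → 10 h 55 min
Thu: 05:47–15:28 = 9 h 41 min; less 30 min break → 9 h 11 min
Fri: 08:12–16:47 = 8 h 35 min; less 30 min break → 8 h 5 min
Sat: 08:54–17:53 = 8 h 59 min; less 30 min break → 8 h 29 min
Sun: 07:51–13:25 = 5 h 34 min; less 30 min break → 5 h 4 min
Total: 8 h 31 min + 10 h 5 min + 10 h 55 min + 9 h 11 min + 8 h 5 min + 8 h 29 min + 5 h 4 min = 60 h 20 min.

60 h 20 min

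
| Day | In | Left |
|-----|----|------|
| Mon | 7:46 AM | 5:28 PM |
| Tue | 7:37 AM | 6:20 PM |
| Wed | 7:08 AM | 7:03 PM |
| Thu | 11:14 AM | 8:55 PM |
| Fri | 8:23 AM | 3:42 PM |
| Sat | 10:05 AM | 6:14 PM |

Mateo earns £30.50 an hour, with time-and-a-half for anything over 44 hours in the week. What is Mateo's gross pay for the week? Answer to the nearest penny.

Mon: 7:46 AM–5:28 PM = 9 h 42 min
Tue: 7:37 AM–6:20 PM = 10 h 43 min
Wed: 7:08 AM–7:03 PM = 11 h 55 min
Thu: 11:14 AM–8:55 PM = 9 h 41 min
Fri: 8:23 AM–3:42 PM = 7 h 19 min
Sat: 10:05 AM–6:14 PM = 8 h 9 min
Total worked: 57 h 29 min = 3449 min.
Regular 44 h 0 min = 2640 min at £30.50/h; overtime 13 h 29 min = 809 min at £45.75/h.
Pay = (2640 × £30.50 + 809 × £45.75) ÷ 60 = £1958.86.

£1958.86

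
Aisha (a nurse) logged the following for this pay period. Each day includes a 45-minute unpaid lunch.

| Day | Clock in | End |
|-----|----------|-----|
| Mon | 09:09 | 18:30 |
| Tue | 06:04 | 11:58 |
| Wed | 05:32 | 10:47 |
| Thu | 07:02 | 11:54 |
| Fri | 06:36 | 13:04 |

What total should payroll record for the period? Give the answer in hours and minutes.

Mon: 09:09–18:30 = 9 h 21 min; less 45 min break → 8 h 36 min
Tue: 06:04–11:58 = 5 h 54 min; less 45 min break → 5 h 9 min
Wed: 05:32–10:47 = 5 h 15 min; less 45 min break → 4 h 30 min
Thu: 07:02–11:54 = 4 h 52 min; less 45 min break → 4 h 7 min
Fri: 06:36–13:04 = 6 h 28 min; less 45 min break → 5 h 43 min
Total: 8 h 36 min + 5 h 9 min + 4 h 30 min + 4 h 7 min + 5 h 43 min = 28 h 5 min.

28 h 5 min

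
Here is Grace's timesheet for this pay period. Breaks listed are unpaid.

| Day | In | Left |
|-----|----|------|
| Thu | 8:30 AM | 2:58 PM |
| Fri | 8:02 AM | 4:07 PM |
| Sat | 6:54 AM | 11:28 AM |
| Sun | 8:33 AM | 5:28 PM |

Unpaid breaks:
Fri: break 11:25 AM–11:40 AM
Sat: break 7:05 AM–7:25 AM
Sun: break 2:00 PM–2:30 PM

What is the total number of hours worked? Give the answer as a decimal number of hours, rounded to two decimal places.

Thu: 8:30 AM–2:58 PM = 6 h 28 min
Fri: 8:02 AM–4:07 PM = 8 h 5 min; less 15 min break → 7 h 50 min
Sat: 6:54 AM–11:28 AM = 4 h 34 min; less 20 min break → 4 h 14 min
Sun: 8:33 AM–5:28 PM = 8 h 55 min; less 30 min break → 8 h 25 min
Total: 6 h 28 min + 7 h 50 min + 4 h 14 min + 8 h 25 min = 26 h 57 min.

26.95 hours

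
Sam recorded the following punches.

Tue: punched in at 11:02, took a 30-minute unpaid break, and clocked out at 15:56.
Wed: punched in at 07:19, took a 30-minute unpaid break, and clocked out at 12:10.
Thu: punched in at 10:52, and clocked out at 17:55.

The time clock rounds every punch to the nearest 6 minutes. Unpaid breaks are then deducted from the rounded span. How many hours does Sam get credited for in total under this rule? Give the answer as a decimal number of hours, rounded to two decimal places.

Tue: in 11:02→11:00, out 15:56→15:54; 4 h 54 min − 30 min = 4 h 24 min
Wed: in 07:19→07:18, out 12:10→12:12; 4 h 54 min − 30 min = 4 h 24 min
Thu: in 10:52→10:54, out 17:55→17:54; 7 h 0 min
Total credited: 15 h 48 min.

15.80 hours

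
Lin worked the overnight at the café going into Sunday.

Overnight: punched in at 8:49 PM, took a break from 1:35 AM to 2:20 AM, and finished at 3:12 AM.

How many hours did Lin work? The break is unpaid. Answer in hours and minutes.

Overnight: 8:49 PM → midnight = 3 h 11 min; midnight → 3:12 AM = 3 h 12 min; span 6 h 23 min; less 45 min break → 5 h 38 min

5 h 38 min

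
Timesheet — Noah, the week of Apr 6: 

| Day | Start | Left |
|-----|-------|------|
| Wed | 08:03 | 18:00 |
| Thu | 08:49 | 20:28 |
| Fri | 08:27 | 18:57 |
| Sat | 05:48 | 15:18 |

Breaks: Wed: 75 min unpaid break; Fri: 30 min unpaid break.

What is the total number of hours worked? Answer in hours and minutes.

39 h 51 min

Wed: 08:03–18:00 = 9 h 57 min; less 75 min break → 8 h 42 min
Thu: 08:49–20:28 = 11 h 39 min
Fri: 08:27–18:57 = 10 h 30 min; less 30 min break → 10 h 0 min
Sat: 05:48–15:18 = 9 h 30 min
Total: 8 h 42 min + 11 h 39 min + 10 h 0 min + 9 h 30 min = 39 h 51 min.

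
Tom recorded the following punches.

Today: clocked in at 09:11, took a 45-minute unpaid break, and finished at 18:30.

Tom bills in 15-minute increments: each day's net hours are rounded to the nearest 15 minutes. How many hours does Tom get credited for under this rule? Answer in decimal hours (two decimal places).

8.50 hours

Today: 09:11–18:30 = 9 h 19 min − 45 min = 8 h 34 min → rounds to 8 h 30 min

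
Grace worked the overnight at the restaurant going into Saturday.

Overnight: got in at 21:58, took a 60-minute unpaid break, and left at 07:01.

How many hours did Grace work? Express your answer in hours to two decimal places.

Overnight: 21:58 → midnight = 2 h 2 min; midnight → 07:01 = 7 h 1 min; span 9 h 3 min; less 60 min break → 8 h 3 min

8.05 hours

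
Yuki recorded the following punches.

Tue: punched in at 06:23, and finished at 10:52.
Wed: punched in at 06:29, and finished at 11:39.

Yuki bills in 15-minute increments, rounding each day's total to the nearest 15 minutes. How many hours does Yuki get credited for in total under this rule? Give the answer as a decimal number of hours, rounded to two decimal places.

Tue: 06:23–10:52 = 4 h 29 min → rounds to 4 h 30 min
Wed: 06:29–11:39 = 5 h 10 min → rounds to 5 h 15 min
Total credited: 9 h 45 min.

9.75 hours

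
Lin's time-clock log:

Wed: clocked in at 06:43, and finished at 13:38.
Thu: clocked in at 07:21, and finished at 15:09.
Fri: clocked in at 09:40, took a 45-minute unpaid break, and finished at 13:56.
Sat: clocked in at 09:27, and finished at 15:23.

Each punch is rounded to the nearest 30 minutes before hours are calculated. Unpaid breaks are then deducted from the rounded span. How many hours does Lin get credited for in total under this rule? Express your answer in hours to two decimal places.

24.25 hours

Wed: in 06:43→06:30, out 13:38→13:30; 7 h 0 min
Thu: in 07:21→07:30, out 15:09→15:00; 7 h 30 min
Fri: in 09:40→09:30, out 13:56→14:00; 4 h 30 min − 45 min = 3 h 45 min
Sat: in 09:27→09:30, out 15:23→15:30; 6 h 0 min
Total credited: 24 h 15 min.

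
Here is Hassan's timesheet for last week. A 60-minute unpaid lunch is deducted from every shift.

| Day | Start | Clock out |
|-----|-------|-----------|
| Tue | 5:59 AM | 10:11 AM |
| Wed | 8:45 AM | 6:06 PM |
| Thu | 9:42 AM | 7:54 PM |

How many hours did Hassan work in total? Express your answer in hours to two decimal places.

Tue: 5:59 AM–10:11 AM = 4 h 12 min; less 60 min break → 3 h 12 min
Wed: 8:45 AM–6:06 PM = 9 h 21 min; less 60 min break → 8 h 21 min
Thu: 9:42 AM–7:54 PM = 10 h 12 min; less 60 min break → 9 h 12 min
Total: 3 h 12 min + 8 h 21 min + 9 h 12 min = 20 h 45 min.

20.75 hours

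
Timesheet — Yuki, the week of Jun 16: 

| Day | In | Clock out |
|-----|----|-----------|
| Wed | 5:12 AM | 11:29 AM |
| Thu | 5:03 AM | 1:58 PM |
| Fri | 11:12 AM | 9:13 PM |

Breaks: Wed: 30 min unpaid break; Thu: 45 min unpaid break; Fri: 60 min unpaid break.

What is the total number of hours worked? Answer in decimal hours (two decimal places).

Wed: 5:12 AM–11:29 AM = 6 h 17 min; less 30 min break → 5 h 47 min
Thu: 5:03 AM–1:58 PM = 8 h 55 min; less 45 min break → 8 h 10 min
Fri: 11:12 AM–9:13 PM = 10 h 1 min; less 60 min break → 9 h 1 min
Total: 5 h 47 min + 8 h 10 min + 9 h 1 min = 22 h 58 min.

22.97 hours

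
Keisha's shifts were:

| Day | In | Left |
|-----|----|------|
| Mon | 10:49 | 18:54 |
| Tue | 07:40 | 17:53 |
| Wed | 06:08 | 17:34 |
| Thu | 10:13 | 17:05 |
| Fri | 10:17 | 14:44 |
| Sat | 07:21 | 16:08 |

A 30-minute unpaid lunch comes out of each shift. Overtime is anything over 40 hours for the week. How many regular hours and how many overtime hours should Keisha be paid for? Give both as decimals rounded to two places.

Regular 40.00 hours, overtime 6.83 hours

Mon: 10:49–18:54 = 8 h 5 min; less 30 min break → 7 h 35 min
Tue: 07:40–17:53 = 10 h 13 min; less 30 min break → 9 h 43 min
Wed: 06:08–17:34 = 11 h 26 min; less 30 min break → 10 h 56 min
Thu: 10:13–17:05 = 6 h 52 min; less 30 min break → 6 h 22 min
Fri: 10:17–14:44 = 4 h 27 min; less 30 min break → 3 h 57 min
Sat: 07:21–16:08 = 8 h 47 min; less 30 min break → 8 h 17 min
Total worked: 46 h 50 min = 46.83 h.
Threshold 40 h → overtime 6 h 50 min, regular 40 h 0 min.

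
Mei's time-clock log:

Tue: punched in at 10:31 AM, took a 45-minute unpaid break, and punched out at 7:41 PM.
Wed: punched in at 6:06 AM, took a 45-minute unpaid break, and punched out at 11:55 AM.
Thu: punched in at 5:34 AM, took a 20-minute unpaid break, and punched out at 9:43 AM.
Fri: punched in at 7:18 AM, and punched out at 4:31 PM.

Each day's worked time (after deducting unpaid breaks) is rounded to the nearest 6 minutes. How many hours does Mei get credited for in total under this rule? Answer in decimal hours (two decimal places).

26.50 hours

Tue: 10:31 AM–7:41 PM = 9 h 10 min − 45 min = 8 h 25 min → rounds to 8 h 24 min
Wed: 6:06 AM–11:55 AM = 5 h 49 min − 45 min = 5 h 4 min → rounds to 5 h 6 min
Thu: 5:34 AM–9:43 AM = 4 h 9 min − 20 min = 3 h 49 min → rounds to 3 h 48 min
Fri: 7:18 AM–4:31 PM = 9 h 13 min → rounds to 9 h 12 min
Total credited: 26 h 30 min.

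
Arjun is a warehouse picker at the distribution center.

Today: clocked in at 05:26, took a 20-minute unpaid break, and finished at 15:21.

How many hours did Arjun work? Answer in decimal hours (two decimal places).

9.58 hours

Today: 05:26–15:21 = 9 h 55 min; less 20 min break → 9 h 35 min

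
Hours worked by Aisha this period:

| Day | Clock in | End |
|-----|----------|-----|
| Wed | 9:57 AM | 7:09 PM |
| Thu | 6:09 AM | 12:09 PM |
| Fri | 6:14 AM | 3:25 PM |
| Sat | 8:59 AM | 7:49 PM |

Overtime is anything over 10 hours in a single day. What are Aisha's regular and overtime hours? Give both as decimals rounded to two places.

Regular 34.38 hours, overtime 0.83 hours

Wed: 9:57 AM–7:09 PM = 9 h 12 min
Thu: 6:09 AM–12:09 PM = 6 h 0 min
Fri: 6:14 AM–3:25 PM = 9 h 11 min
Sat: 8:59 AM–7:49 PM = 10 h 50 min
Wed reg 9 h 12 min / OT 0 h 0 min; Thu reg 6 h 0 min / OT 0 h 0 min; Fri reg 9 h 11 min / OT 0 h 0 min; Sat reg 10 h 0 min / OT 0 h 50 min.
Totals: regular 34 h 23 min, overtime 0 h 50 min.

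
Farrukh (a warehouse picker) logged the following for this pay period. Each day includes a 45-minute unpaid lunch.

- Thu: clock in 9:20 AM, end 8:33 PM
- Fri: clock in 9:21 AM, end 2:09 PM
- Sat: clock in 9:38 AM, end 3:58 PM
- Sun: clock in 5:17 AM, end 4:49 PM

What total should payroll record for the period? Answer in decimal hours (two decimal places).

Thu: 9:20 AM–8:33 PM = 11 h 13 min; less 45 min break → 10 h 28 min
Fri: 9:21 AM–2:09 PM = 4 h 48 min; less 45 min break → 4 h 3 min
Sat: 9:38 AM–3:58 PM = 6 h 20 min; less 45 min break → 5 h 35 min
Sun: 5:17 AM–4:49 PM = 11 h 32 min; less 45 min break → 10 h 47 min
Total: 10 h 28 min + 4 h 3 min + 5 h 35 min + 10 h 47 min = 30 h 53 min.

30.88 hours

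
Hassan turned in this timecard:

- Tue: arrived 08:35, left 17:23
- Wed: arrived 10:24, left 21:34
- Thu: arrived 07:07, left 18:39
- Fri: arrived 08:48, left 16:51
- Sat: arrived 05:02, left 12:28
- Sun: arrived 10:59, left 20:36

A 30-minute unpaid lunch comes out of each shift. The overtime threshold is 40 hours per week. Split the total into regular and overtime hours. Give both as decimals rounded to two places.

Regular 40.00 hours, overtime 13.60 hours

Tue: 08:35–17:23 = 8 h 48 min; less 30 min break → 8 h 18 min
Wed: 10:24–21:34 = 11 h 10 min; less 30 min break → 10 h 40 min
Thu: 07:07–18:39 = 11 h 32 min; less 30 min break → 11 h 2 min
Fri: 08:48–16:51 = 8 h 3 min; less 30 min break → 7 h 33 min
Sat: 05:02–12:28 = 7 h 26 min; less 30 min break → 6 h 56 min
Sun: 10:59–20:36 = 9 h 37 min; less 30 min break → 9 h 7 min
Total worked: 53 h 36 min = 53.60 h.
Threshold 40 h → overtime 13 h 36 min, regular 40 h 0 min.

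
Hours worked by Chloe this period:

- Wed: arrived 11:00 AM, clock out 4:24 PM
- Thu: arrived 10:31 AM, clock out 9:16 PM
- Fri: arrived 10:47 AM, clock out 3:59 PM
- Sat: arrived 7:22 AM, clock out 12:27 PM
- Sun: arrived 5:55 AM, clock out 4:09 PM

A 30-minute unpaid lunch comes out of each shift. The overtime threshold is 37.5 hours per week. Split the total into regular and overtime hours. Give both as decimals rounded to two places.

Regular 34.17 hours, overtime 0.00 hours

Wed: 11:00 AM–4:24 PM = 5 h 24 min; less 30 min break → 4 h 54 min
Thu: 10:31 AM–9:16 PM = 10 h 45 min; less 30 min break → 10 h 15 min
Fri: 10:47 AM–3:59 PM = 5 h 12 min; less 30 min break → 4 h 42 min
Sat: 7:22 AM–12:27 PM = 5 h 5 min; less 30 min break → 4 h 35 min
Sun: 5:55 AM–4:09 PM = 10 h 14 min; less 30 min break → 9 h 44 min
Total worked: 34 h 10 min = 34.17 h.
Threshold 37.5 h → overtime 0 h 0 min, regular 34 h 10 min.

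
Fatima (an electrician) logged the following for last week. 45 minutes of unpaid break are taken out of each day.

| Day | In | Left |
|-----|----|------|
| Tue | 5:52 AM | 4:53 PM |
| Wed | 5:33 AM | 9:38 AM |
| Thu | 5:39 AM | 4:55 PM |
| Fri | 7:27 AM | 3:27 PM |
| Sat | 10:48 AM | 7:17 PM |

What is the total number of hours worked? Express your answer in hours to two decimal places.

39.10 hours

Tue: 5:52 AM–4:53 PM = 11 h 1 min; less 45 min break → 10 h 16 min
Wed: 5:33 AM–9:38 AM = 4 h 5 min; less 45 min break → 3 h 20 min
Thu: 5:39 AM–4:55 PM = 11 h 16 min; less 45 min break → 10 h 31 min
Fri: 7:27 AM–3:27 PM = 8 h 0 min; less 45 min break → 7 h 15 min
Sat: 10:48 AM–7:17 PM = 8 h 29 min; less 45 min break → 7 h 44 min
Total: 10 h 16 min + 3 h 20 min + 10 h 31 min + 7 h 15 min + 7 h 44 min = 39 h 6 min.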